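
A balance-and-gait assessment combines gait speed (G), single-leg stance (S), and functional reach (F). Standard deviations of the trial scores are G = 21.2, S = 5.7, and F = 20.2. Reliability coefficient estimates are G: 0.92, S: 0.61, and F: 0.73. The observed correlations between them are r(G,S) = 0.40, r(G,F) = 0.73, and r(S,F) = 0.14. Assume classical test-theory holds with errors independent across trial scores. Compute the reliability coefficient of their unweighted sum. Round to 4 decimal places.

0.9034

Var(G+S+F) = 21.2² + 5.7² + 20.2² + 2·[21.2·5.7·0.40 + 21.2·20.2·0.73 + 5.7·20.2·0.14] = 889.97 + 754.142 = 1644.11.
Because errors are independent across components, Cov(Tᵢ,Tⱼ) = Cov(Xᵢ,Xⱼ); the off-diagonal part of the true-score variance is the same as above.
True-score variance = [21.2²·0.92 + 5.7²·0.61 + 20.2²·0.73] + 754.142 = 731.173 + 754.142 = 1485.31.
Reliability = 1485.31 / 1644.11 = 0.9034.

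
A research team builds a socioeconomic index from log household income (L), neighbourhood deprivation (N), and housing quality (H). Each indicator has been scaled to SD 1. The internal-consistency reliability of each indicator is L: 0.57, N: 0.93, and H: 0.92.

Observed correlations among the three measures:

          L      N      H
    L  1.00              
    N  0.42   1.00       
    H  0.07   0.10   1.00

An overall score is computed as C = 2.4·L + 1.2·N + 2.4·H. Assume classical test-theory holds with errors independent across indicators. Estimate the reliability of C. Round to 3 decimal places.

0.819

Var(C) = 2.4² + 1.2² + 2.4² + 2·[2.88·0.42 + 5.76·0.07 + 2.88·0.10] = 12.96 + 3.8016 = 16.7616.
Under uncorrelated errors the observed covariances equal the true-score covariances, so only the own-variance terms attenuate.
True-score variance = [2.4²·0.57 + 1.2²·0.93 + 2.4²·0.92] + 3.8016 = 9.9216 + 3.8016 = 13.7232.
Reliability = 13.7232 / 16.7616 = 0.819.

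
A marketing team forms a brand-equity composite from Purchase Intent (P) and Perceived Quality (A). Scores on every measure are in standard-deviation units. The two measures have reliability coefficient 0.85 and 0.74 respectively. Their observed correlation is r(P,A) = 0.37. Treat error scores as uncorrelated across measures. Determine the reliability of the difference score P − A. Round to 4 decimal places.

0.6746

Var(P−A) = 1 + 1 − 2·0.37 = 2 − 0.74 = 1.26.
With uncorrelated errors the cross-covariances are all true-score covariance, so they carry over unchanged; only the diagonal terms shrink to ρᵢσᵢ².
True-score variance = [0.85 + 0.74] − 0.74 = 1.59 − 0.74 = 0.85.
Reliability = 0.85 / 1.26 = 0.6746.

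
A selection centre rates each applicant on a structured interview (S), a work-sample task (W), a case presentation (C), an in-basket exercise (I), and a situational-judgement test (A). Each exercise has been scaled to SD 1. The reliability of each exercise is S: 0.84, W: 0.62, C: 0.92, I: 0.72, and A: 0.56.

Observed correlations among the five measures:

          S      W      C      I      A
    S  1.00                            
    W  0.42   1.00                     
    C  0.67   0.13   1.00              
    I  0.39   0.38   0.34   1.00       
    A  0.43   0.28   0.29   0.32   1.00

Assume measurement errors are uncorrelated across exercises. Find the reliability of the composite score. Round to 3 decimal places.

Var(S+W+C+I+A) = 5 + 2·[0.42 + 0.67 + 0.39 + 0.43 + 0.13 + 0.38 + 0.28 + 0.34 + 0.29 + 0.32] = 5 + 7.3 = 12.3.
With uncorrelated errors the cross-covariances are all true-score covariance, so they carry over unchanged; only the diagonal terms shrink to ρᵢσᵢ².
True-score variance = [0.84 + 0.62 + 0.92 + 0.72 + 0.56] + 7.3 = 3.66 + 7.3 = 10.96.
Reliability = 10.96 / 12.3 = 0.891.

0.891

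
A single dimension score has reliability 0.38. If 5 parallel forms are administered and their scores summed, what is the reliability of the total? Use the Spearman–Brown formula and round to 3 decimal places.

ρ_k = kρ / (1 + (k−1)ρ) = 5·0.38 / (1 + 4·0.38) = 1.900 / 2.520 = 0.754.

0.754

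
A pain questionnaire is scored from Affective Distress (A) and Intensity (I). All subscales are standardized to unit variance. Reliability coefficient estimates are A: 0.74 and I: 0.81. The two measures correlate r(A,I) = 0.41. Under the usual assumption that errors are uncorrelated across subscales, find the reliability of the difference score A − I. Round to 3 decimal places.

0.619

Var(A−I) = 1 + 1 − 2·0.41 = 2 − 0.82 = 1.18.
With uncorrelated errors the cross-covariances are all true-score covariance, so they carry over unchanged; only the diagonal terms shrink to ρᵢσᵢ².
True-score variance = [0.74 + 0.81] − 0.82 = 1.55 − 0.82 = 0.73.
Reliability = 0.73 / 1.18 = 0.619.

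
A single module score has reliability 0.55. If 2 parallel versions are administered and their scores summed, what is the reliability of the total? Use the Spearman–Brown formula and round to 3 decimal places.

ρ_k = kρ / (1 + (k−1)ρ) = 2·0.55 / (1 + 1·0.55) = 1.100 / 1.550 = 0.710.

0.710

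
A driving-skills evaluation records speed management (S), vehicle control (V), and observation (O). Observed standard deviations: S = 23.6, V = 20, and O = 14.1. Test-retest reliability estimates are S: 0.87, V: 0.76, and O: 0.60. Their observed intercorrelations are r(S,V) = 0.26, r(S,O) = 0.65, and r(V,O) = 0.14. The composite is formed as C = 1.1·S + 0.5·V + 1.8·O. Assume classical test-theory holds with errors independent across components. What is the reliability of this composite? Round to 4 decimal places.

Var(C) = 1.1²·23.6² + 0.5²·20² + 1.8²·14.1² + 2·[0.55·23.6·20·0.26 + 1.98·23.6·14.1·0.65 + 0.9·20·14.1·0.14] = 1418.07 + 1062.58 = 2480.65.
Because errors are independent across components, Cov(Tᵢ,Tⱼ) = Cov(Xᵢ,Xⱼ); the off-diagonal part of the true-score variance is the same as above.
True-score variance = [1.1²·23.6²·0.87 + 0.5²·20²·0.76 + 1.8²·14.1²·0.60] + 1062.58 = 1048.8 + 1062.58 = 2111.38.
Reliability = 2111.38 / 2480.65 = 0.8511.

0.8511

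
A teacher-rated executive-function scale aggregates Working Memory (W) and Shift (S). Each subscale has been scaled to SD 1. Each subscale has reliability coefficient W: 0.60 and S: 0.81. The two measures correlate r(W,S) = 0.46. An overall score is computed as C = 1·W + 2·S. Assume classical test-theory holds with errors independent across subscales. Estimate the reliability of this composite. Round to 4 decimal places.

Var(C) = 1 + 2² + 2·[2·0.46] = 5 + 1.84 = 6.84.
Under uncorrelated errors the observed covariances equal the true-score covariances, so only the own-variance terms attenuate.
True-score variance = [0.60 + 2²·0.81] + 1.84 = 3.84 + 1.84 = 5.68.
Reliability = 5.68 / 6.84 = 0.8304.

0.8304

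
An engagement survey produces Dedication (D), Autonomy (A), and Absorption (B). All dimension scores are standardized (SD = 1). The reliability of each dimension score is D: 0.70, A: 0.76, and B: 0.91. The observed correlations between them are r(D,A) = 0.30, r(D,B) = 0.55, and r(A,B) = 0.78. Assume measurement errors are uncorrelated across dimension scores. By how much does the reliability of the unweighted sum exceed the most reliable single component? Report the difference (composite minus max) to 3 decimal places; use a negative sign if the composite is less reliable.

Var(sum) = 3 + 3.26 = 6.26; true-score variance = 2.37 + 3.26 = 5.63; composite reliability = 0.8994.
Max component reliability = 0.9100.
Difference = 0.8994 − 0.9100 = -0.011.

-0.011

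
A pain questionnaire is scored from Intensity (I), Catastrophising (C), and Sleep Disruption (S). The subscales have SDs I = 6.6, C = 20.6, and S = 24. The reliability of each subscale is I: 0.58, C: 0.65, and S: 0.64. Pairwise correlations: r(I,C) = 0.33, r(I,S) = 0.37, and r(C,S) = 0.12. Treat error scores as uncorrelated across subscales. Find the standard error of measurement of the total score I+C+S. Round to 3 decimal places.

19.344

Var(total) = 1043.92 + 325.606 = 1369.53.
True-score variance = 669.739 + 325.606 = 995.344, so reliability = 0.7268.
Error variance = 1369.53 − 995.344 = 374.181; SEM = √374.181 = 19.344.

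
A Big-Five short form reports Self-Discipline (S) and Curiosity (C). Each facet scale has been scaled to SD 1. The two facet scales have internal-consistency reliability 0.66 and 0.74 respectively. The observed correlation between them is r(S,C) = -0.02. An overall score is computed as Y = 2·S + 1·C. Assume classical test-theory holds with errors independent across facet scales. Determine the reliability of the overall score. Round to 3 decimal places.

0.671

Var(Y) = 2² + 1 + 2·[2·(-0.02)] = 5 − 0.08 = 4.92.
Because errors are independent across components, Cov(Tᵢ,Tⱼ) = Cov(Xᵢ,Xⱼ); the off-diagonal part of the true-score variance is the same as above.
True-score variance = [2²·0.66 + 0.74] − 0.08 = 3.38 − 0.08 = 3.3.
Reliability = 3.3 / 4.92 = 0.671.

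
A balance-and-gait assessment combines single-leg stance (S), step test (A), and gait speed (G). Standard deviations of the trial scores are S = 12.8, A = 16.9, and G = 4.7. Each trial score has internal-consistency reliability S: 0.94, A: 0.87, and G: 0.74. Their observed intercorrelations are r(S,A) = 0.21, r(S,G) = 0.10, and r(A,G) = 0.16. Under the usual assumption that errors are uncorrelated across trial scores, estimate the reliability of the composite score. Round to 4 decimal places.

0.9121

Var(S+A+G) = 12.8² + 16.9² + 4.7² + 2·[12.8·16.9·0.21 + 12.8·4.7·0.10 + 16.9·4.7·0.16] = 471.54 + 128.304 = 599.844.
Under uncorrelated errors the observed covariances equal the true-score covariances, so only the own-variance terms attenuate.
True-score variance = [12.8²·0.94 + 16.9²·0.87 + 4.7²·0.74] + 128.304 = 418.837 + 128.304 = 547.141.
Reliability = 547.141 / 599.844 = 0.9121.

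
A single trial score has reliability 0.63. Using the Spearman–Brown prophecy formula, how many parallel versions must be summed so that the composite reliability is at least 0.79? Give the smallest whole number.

k ≥ ρ*(1−ρ₁)/(ρ₁(1−ρ*)) = 0.79·0.37 / (0.63·0.21) = 2.209.
Smallest integer k = 3.

3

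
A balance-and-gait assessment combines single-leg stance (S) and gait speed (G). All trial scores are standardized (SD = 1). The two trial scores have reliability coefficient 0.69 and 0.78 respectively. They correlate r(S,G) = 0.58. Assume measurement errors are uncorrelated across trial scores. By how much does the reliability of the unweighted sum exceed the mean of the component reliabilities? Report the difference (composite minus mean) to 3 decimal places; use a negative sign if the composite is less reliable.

Var(sum) = 2 + 1.16 = 3.16; true-score variance = 1.47 + 1.16 = 2.63; composite reliability = 0.8323.
Mean component reliability = 0.7350.
Difference = 0.8323 − 0.7350 = 0.097.

0.097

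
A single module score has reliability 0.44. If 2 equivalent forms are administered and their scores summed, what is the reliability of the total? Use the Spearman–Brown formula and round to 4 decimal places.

0.6111

ρ_k = kρ / (1 + (k−1)ρ) = 2·0.44 / (1 + 1·0.44) = 0.880 / 1.440 = 0.6111.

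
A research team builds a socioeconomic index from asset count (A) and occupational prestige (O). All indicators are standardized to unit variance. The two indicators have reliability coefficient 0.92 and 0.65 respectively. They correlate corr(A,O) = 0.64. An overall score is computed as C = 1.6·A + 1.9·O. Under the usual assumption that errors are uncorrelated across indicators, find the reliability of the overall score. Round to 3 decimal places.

Var(C) = 1.6² + 1.9² + 2·[3.04·0.64] = 6.17 + 3.8912 = 10.0612.
Under uncorrelated errors the observed covariances equal the true-score covariances, so only the own-variance terms attenuate.
True-score variance = [1.6²·0.92 + 1.9²·0.65] + 3.8912 = 4.7017 + 3.8912 = 8.5929.
Reliability = 8.5929 / 10.0612 = 0.854.

0.854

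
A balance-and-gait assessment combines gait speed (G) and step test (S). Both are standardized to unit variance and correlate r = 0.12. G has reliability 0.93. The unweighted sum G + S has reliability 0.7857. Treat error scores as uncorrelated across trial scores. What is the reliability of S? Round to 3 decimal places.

Var(G+S) = 2 + 2·0.12 = 2.240.
True-score variance = ρ_G + ρ_S + 2·0.12, so 0.7857 = (0.93 + ρ_S + 0.24) / 2.240.
ρ_S = 0.7857·2.240 − 0.93 − 0.24 = 0.590.

0.590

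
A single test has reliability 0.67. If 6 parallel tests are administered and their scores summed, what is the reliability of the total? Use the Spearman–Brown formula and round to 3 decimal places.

ρ_k = kρ / (1 + (k−1)ρ) = 6·0.67 / (1 + 5·0.67) = 4.020 / 4.350 = 0.924.

0.924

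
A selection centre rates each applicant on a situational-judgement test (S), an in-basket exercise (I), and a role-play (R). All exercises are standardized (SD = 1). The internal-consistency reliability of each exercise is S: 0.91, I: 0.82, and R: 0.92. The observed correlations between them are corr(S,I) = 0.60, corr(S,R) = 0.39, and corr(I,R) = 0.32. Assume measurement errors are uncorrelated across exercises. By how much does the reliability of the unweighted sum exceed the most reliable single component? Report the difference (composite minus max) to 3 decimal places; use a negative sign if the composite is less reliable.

0.018

Var(sum) = 3 + 2.62 = 5.62; true-score variance = 2.65 + 2.62 = 5.27; composite reliability = 0.9377.
Max component reliability = 0.9200.
Difference = 0.9377 − 0.9200 = 0.018.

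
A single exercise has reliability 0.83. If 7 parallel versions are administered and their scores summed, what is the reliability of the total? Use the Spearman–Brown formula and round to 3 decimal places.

ρ_k = kρ / (1 + (k−1)ρ) = 7·0.83 / (1 + 6·0.83) = 5.810 / 5.980 = 0.972.

0.972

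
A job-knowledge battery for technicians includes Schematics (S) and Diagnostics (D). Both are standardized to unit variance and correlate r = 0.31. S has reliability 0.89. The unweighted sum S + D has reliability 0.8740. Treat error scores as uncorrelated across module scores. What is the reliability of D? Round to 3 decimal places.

0.780

Var(S+D) = 2 + 2·0.31 = 2.620.
True-score variance = ρ_S + ρ_D + 2·0.31, so 0.8740 = (0.89 + ρ_D + 0.62) / 2.620.
ρ_D = 0.8740·2.620 − 0.89 − 0.62 = 0.780.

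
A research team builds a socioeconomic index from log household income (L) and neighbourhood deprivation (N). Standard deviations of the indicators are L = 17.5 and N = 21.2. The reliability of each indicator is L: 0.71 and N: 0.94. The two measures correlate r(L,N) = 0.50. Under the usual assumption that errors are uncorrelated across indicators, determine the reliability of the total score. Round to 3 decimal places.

Var(L+N) = 17.5² + 21.2² + 2·[17.5·21.2·0.50] = 755.69 + 371 = 1126.69.
Because errors are independent across components, Cov(Tᵢ,Tⱼ) = Cov(Xᵢ,Xⱼ); the off-diagonal part of the true-score variance is the same as above.
True-score variance = [17.5²·0.71 + 21.2²·0.94] + 371 = 639.911 + 371 = 1010.91.
Reliability = 1010.91 / 1126.69 = 0.897.

0.897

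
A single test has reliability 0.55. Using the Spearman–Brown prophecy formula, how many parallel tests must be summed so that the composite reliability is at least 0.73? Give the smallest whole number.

3

k ≥ ρ*(1−ρ₁)/(ρ₁(1−ρ*)) = 0.73·0.45 / (0.55·0.27) = 2.212.
Smallest integer k = 3.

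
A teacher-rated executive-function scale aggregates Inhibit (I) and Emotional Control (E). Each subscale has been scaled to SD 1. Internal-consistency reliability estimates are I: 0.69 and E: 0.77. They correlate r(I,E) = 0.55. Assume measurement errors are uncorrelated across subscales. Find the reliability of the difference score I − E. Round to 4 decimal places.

Var(I−E) = 1 + 1 − 2·0.55 = 2 − 1.1 = 0.9.
Because errors are independent across components, Cov(Tᵢ,Tⱼ) = Cov(Xᵢ,Xⱼ); the off-diagonal part of the true-score variance is the same as above.
True-score variance = [0.69 + 0.77] − 1.1 = 1.46 − 1.1 = 0.36.
Reliability = 0.36 / 0.9 = 0.4000.

0.4000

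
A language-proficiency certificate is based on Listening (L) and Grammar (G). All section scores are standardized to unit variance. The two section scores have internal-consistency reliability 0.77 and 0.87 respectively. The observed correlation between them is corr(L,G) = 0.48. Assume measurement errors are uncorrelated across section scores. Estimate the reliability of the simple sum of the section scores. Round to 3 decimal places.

Var(L+G) = 2 + 2·[0.48] = 2 + 0.96 = 2.96.
With uncorrelated errors the cross-covariances are all true-score covariance, so they carry over unchanged; only the diagonal terms shrink to ρᵢσᵢ².
True-score variance = [0.77 + 0.87] + 0.96 = 1.64 + 0.96 = 2.6.
Reliability = 2.6 / 2.96 = 0.878.

0.878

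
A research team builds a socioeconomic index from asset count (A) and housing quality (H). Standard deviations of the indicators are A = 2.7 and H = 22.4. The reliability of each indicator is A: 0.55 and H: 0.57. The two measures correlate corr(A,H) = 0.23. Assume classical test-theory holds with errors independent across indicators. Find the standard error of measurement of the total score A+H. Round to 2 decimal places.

Var(total) = 509.05 + 27.8208 = 536.871.
True-score variance = 290.013 + 27.8208 = 317.833, so reliability = 0.5920.
Error variance = 536.871 − 317.833 = 219.037; SEM = √219.037 = 14.80.

14.80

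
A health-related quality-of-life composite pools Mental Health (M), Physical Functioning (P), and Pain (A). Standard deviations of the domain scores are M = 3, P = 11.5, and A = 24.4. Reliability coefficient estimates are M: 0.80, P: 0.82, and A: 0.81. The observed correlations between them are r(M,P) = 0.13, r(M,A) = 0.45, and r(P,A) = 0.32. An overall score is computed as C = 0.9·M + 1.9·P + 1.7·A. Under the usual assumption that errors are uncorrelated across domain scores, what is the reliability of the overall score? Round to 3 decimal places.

0.857

Var(C) = 0.9²·3² + 1.9²·11.5² + 1.7²·24.4² + 2·[1.71·3·11.5·0.13 + 1.53·3·24.4·0.45 + 3.23·11.5·24.4·0.32] = 2205.3 + 696.191 = 2901.49.
Because errors are independent across components, Cov(Tᵢ,Tⱼ) = Cov(Xᵢ,Xⱼ); the off-diagonal part of the true-score variance is the same as above.
True-score variance = [0.9²·3²·0.80 + 1.9²·11.5²·0.82 + 1.7²·24.4²·0.81] + 696.191 = 1791 + 696.191 = 2487.19.
Reliability = 2487.19 / 2901.49 = 0.857.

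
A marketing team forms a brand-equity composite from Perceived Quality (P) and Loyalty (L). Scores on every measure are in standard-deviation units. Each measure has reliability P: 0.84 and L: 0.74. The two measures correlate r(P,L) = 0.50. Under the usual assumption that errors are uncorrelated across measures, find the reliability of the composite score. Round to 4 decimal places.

Var(P+L) = 2 + 2·[0.50] = 2 + 1 = 3.
Under uncorrelated errors the observed covariances equal the true-score covariances, so only the own-variance terms attenuate.
True-score variance = [0.84 + 0.74] + 1 = 1.58 + 1 = 2.58.
Reliability = 2.58 / 3 = 0.8600.

0.8600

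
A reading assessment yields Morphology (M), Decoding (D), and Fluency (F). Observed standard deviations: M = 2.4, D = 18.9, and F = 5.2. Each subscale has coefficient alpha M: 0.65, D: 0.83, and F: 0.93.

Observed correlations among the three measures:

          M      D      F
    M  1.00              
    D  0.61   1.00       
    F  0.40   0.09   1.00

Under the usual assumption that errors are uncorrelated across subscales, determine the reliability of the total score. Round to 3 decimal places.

0.863

Var(M+D+F) = 2.4² + 18.9² + 5.2² + 2·[2.4·18.9·0.61 + 2.4·5.2·0.40 + 18.9·5.2·0.09] = 390.01 + 83.0136 = 473.024.
Because errors are independent across components, Cov(Tᵢ,Tⱼ) = Cov(Xᵢ,Xⱼ); the off-diagonal part of the true-score variance is the same as above.
True-score variance = [2.4²·0.65 + 18.9²·0.83 + 5.2²·0.93] + 83.0136 = 325.375 + 83.0136 = 408.389.
Reliability = 408.389 / 473.024 = 0.863.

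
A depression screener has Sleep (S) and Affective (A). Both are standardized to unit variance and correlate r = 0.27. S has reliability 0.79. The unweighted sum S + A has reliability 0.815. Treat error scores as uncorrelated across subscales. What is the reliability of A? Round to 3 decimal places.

Var(S+A) = 2 + 2·0.27 = 2.540.
True-score variance = ρ_S + ρ_A + 2·0.27, so 0.815 = (0.79 + ρ_A + 0.54) / 2.540.
ρ_A = 0.815·2.540 − 0.79 − 0.54 = 0.740.

0.740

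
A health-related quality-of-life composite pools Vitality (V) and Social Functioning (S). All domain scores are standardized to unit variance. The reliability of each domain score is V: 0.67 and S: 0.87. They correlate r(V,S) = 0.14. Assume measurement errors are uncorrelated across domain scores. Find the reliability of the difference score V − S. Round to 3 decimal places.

Var(V−S) = 1 + 1 − 2·0.14 = 2 − 0.28 = 1.72.
Under uncorrelated errors the observed covariances equal the true-score covariances, so only the own-variance terms attenuate.
True-score variance = [0.67 + 0.87] − 0.28 = 1.54 − 0.28 = 1.26.
Reliability = 1.26 / 1.72 = 0.733.

0.733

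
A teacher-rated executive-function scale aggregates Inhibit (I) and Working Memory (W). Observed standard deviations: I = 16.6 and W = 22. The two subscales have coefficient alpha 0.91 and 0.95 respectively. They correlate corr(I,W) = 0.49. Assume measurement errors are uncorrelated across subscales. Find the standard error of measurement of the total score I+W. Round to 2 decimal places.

7.00

Var(total) = 759.56 + 357.896 = 1117.46.
True-score variance = 710.56 + 357.896 = 1068.46, so reliability = 0.9562.
Error variance = 1117.46 − 1068.46 = 49.0004; SEM = √49.0004 = 7.00.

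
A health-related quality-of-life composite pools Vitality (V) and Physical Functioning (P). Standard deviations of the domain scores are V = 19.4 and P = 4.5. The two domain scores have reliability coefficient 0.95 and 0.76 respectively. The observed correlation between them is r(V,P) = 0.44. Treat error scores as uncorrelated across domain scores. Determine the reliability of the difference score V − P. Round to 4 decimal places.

0.9260

Var(V−P) = 19.4² + 4.5² − 2·19.4·4.5·0.44 = 396.61 − 76.824 = 319.786.
Under uncorrelated errors the observed covariances equal the true-score covariances, so only the own-variance terms attenuate.
True-score variance = [19.4²·0.95 + 4.5²·0.76] − 76.824 = 372.932 − 76.824 = 296.108.
Reliability = 296.108 / 319.786 = 0.9260.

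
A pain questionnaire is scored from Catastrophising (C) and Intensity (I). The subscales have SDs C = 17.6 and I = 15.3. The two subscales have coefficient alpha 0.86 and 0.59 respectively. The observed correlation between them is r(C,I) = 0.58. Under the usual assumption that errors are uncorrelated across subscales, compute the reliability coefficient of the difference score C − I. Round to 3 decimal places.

0.398

Var(C−I) = 17.6² + 15.3² − 2·17.6·15.3·0.58 = 543.85 − 312.365 = 231.485.
Because errors are independent across components, Cov(Tᵢ,Tⱼ) = Cov(Xᵢ,Xⱼ); the off-diagonal part of the true-score variance is the same as above.
True-score variance = [17.6²·0.86 + 15.3²·0.59] − 312.365 = 404.507 − 312.365 = 92.1419.
Reliability = 92.1419 / 231.485 = 0.398.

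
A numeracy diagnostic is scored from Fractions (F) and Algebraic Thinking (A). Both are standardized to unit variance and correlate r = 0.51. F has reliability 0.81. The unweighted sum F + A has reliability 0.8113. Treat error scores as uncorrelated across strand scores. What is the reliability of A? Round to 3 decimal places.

0.620

Var(F+A) = 2 + 2·0.51 = 3.020.
True-score variance = ρ_F + ρ_A + 2·0.51, so 0.8113 = (0.81 + ρ_A + 1.02) / 3.020.
ρ_A = 0.8113·3.020 − 0.81 − 1.02 = 0.620.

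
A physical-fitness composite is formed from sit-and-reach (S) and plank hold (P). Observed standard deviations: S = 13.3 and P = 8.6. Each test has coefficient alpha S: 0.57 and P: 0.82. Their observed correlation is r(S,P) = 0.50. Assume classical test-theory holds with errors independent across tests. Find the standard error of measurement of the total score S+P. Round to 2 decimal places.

Var(total) = 250.85 + 114.38 = 365.23.
True-score variance = 161.474 + 114.38 = 275.854, so reliability = 0.7553.
Error variance = 365.23 − 275.854 = 89.3755; SEM = √89.3755 = 9.45.

9.45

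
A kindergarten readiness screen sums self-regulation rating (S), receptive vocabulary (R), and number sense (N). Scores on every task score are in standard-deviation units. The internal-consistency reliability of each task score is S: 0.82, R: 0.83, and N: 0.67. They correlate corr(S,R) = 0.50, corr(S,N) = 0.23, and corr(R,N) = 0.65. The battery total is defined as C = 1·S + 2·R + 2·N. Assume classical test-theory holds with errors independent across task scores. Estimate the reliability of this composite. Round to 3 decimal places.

Var(C) = 1 + 2² + 2² + 2·[2·0.50 + 2·0.23 + 4·0.65] = 9 + 8.12 = 17.12.
Under uncorrelated errors the observed covariances equal the true-score covariances, so only the own-variance terms attenuate.
True-score variance = [0.82 + 2²·0.83 + 2²·0.67] + 8.12 = 6.82 + 8.12 = 14.94.
Reliability = 14.94 / 17.12 = 0.873.

0.873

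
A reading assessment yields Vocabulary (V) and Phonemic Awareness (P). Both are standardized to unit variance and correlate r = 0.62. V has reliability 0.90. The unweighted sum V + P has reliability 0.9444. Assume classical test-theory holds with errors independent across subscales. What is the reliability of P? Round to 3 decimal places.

Var(V+P) = 2 + 2·0.62 = 3.240.
True-score variance = ρ_V + ρ_P + 2·0.62, so 0.9444 = (0.90 + ρ_P + 1.24) / 3.240.
ρ_P = 0.9444·3.240 − 0.90 − 1.24 = 0.920.

0.920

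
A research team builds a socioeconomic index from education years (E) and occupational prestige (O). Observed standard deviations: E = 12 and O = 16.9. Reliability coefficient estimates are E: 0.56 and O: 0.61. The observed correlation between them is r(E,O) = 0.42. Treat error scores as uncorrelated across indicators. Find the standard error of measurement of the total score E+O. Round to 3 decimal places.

Var(total) = 429.61 + 170.352 = 599.962.
True-score variance = 254.862 + 170.352 = 425.214, so reliability = 0.7087.
Error variance = 599.962 − 425.214 = 174.748; SEM = √174.748 = 13.219.

13.219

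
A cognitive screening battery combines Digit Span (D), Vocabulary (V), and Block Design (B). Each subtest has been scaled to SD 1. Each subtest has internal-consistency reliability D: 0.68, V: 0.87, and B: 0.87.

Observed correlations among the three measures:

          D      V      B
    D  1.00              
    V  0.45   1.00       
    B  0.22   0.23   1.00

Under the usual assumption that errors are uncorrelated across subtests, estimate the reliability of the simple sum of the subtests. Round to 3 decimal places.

Var(D+V+B) = 3 + 2·[0.45 + 0.22 + 0.23] = 3 + 1.8 = 4.8.
Under uncorrelated errors the observed covariances equal the true-score covariances, so only the own-variance terms attenuate.
True-score variance = [0.68 + 0.87 + 0.87] + 1.8 = 2.42 + 1.8 = 4.22.
Reliability = 4.22 / 4.8 = 0.879.

0.879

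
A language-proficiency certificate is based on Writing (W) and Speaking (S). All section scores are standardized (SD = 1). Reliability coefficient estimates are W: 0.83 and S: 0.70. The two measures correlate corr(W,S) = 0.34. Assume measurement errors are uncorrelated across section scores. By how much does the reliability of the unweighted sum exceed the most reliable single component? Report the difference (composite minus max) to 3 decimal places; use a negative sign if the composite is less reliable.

Var(sum) = 2 + 0.68 = 2.68; true-score variance = 1.53 + 0.68 = 2.21; composite reliability = 0.8246.
Max component reliability = 0.8300.
Difference = 0.8246 − 0.8300 = -0.005.

-0.005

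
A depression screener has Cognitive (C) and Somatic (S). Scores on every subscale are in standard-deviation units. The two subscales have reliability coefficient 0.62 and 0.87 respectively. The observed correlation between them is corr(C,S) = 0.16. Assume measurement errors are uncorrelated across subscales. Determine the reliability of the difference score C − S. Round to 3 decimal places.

0.696

Var(C−S) = 1 + 1 − 2·0.16 = 2 − 0.32 = 1.68.
Because errors are independent across components, Cov(Tᵢ,Tⱼ) = Cov(Xᵢ,Xⱼ); the off-diagonal part of the true-score variance is the same as above.
True-score variance = [0.62 + 0.87] − 0.32 = 1.49 − 0.32 = 1.17.
Reliability = 1.17 / 1.68 = 0.696.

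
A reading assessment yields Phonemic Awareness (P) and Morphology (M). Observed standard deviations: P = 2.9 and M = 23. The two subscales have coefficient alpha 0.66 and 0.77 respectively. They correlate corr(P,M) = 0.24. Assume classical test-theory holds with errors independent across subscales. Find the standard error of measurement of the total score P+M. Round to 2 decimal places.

Var(total) = 537.41 + 32.016 = 569.426.
True-score variance = 412.881 + 32.016 = 444.897, so reliability = 0.7813.
Error variance = 569.426 − 444.897 = 124.529; SEM = √124.529 = 11.16.

11.16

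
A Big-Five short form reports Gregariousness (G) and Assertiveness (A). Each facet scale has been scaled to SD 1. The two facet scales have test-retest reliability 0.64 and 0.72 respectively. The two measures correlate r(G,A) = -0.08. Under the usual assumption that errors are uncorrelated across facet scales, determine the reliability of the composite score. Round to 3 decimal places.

Var(G+A) = 2 + 2·[(-0.08)] = 2 − 0.16 = 1.84.
Under uncorrelated errors the observed covariances equal the true-score covariances, so only the own-variance terms attenuate.
True-score variance = [0.64 + 0.72] − 0.16 = 1.36 − 0.16 = 1.2.
Reliability = 1.2 / 1.84 = 0.652.

0.652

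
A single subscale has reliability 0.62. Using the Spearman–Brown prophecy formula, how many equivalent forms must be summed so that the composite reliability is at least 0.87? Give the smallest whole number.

k ≥ ρ*(1−ρ₁)/(ρ₁(1−ρ*)) = 0.87·0.38 / (0.62·0.13) = 4.102.
Smallest integer k = 5.

5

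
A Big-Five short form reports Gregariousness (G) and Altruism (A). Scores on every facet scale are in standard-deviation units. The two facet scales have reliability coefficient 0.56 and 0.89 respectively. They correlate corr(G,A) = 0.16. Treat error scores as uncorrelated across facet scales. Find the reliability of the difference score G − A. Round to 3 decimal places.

0.673

Var(G−A) = 1 + 1 − 2·0.16 = 2 − 0.32 = 1.68.
Under uncorrelated errors the observed covariances equal the true-score covariances, so only the own-variance terms attenuate.
True-score variance = [0.56 + 0.89] − 0.32 = 1.45 − 0.32 = 1.13.
Reliability = 1.13 / 1.68 = 0.673.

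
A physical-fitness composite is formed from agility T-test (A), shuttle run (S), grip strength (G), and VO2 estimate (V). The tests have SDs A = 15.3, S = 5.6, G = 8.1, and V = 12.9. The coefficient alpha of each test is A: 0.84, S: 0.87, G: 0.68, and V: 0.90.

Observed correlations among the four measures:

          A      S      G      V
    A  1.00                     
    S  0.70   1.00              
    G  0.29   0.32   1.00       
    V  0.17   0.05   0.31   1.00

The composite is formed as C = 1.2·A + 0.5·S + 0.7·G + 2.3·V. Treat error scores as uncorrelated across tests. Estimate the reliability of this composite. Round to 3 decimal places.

0.910

Var(C) = 1.2²·15.3² + 0.5²·5.6² + 0.7²·8.1² + 2.3²·12.9² + 2·[0.6·15.3·5.6·0.70 + 0.84·15.3·8.1·0.29 + 2.76·15.3·12.9·0.17 + 0.35·5.6·8.1·0.32 + 1.15·5.6·12.9·0.05 + 1.61·8.1·12.9·0.31] = 1257.39 + 440.332 = 1697.72.
Because errors are independent across components, Cov(Tᵢ,Tⱼ) = Cov(Xᵢ,Xⱼ); the off-diagonal part of the true-score variance is the same as above.
True-score variance = [1.2²·15.3²·0.84 + 0.5²·5.6²·0.87 + 0.7²·8.1²·0.68 + 2.3²·12.9²·0.90] + 440.332 = 1104.12 + 440.332 = 1544.45.
Reliability = 1544.45 / 1697.72 = 0.910.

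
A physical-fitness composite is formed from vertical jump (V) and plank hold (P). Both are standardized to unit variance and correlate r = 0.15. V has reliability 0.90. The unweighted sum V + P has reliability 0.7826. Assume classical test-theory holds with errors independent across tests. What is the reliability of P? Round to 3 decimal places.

0.600

Var(V+P) = 2 + 2·0.15 = 2.300.
True-score variance = ρ_V + ρ_P + 2·0.15, so 0.7826 = (0.90 + ρ_P + 0.30) / 2.300.
ρ_P = 0.7826·2.300 − 0.90 − 0.30 = 0.600.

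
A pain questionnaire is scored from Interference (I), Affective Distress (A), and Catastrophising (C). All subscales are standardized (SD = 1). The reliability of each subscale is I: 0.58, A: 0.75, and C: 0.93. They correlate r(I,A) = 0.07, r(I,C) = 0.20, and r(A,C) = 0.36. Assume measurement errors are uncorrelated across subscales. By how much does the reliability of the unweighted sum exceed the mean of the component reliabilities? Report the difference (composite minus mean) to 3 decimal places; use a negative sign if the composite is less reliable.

Var(sum) = 3 + 1.26 = 4.26; true-score variance = 2.26 + 1.26 = 3.52; composite reliability = 0.8263.
Mean component reliability = 0.7533.
Difference = 0.8263 − 0.7533 = 0.073.

0.073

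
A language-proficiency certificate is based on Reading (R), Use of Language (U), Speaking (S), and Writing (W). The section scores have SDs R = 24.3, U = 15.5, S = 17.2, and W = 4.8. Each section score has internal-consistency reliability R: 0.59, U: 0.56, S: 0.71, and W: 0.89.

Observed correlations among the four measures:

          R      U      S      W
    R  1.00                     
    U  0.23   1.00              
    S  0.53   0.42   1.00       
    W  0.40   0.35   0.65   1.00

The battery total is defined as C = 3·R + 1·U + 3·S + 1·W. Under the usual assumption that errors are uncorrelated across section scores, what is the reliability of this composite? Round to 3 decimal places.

Var(C) = 3²·24.3² + 15.5² + 3²·17.2² + 4.8² + 2·[3·24.3·15.5·0.23 + 9·24.3·17.2·0.53 + 3·24.3·4.8·0.40 + 3·15.5·17.2·0.42 + 15.5·4.8·0.35 + 3·17.2·4.8·0.65] = 8240.26 + 5832.95 = 14073.2.
Because errors are independent across components, Cov(Tᵢ,Tⱼ) = Cov(Xᵢ,Xⱼ); the off-diagonal part of the true-score variance is the same as above.
True-score variance = [3²·24.3²·0.59 + 15.5²·0.56 + 3²·17.2²·0.71 + 4.8²·0.89] + 5832.95 = 5180.97 + 5832.95 = 11013.9.
Reliability = 11013.9 / 14073.2 = 0.783.

0.783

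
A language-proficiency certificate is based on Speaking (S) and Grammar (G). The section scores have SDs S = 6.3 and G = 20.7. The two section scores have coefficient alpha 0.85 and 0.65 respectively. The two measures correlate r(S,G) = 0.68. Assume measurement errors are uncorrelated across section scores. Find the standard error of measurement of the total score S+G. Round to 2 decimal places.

Var(total) = 468.18 + 177.358 = 645.538.
True-score variance = 312.255 + 177.358 = 489.613, so reliability = 0.7585.
Error variance = 645.538 − 489.613 = 155.925; SEM = √155.925 = 12.49.

12.49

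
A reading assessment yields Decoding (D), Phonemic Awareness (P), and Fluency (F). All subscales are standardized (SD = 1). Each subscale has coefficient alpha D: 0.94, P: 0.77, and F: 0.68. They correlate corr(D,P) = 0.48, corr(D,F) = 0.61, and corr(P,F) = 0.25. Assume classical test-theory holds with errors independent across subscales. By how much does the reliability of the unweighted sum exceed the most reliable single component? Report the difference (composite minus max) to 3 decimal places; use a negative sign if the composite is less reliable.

Var(sum) = 3 + 2.68 = 5.68; true-score variance = 2.39 + 2.68 = 5.07; composite reliability = 0.8926.
Max component reliability = 0.9400.
Difference = 0.8926 − 0.9400 = -0.047.

-0.047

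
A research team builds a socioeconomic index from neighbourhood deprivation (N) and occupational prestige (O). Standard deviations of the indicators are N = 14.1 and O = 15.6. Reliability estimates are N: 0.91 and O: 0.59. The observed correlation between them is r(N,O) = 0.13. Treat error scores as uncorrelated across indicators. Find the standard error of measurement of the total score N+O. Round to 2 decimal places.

Var(total) = 442.17 + 57.1896 = 499.36.
True-score variance = 324.5 + 57.1896 = 381.689, so reliability = 0.7644.
Error variance = 499.36 − 381.689 = 117.67; SEM = √117.67 = 10.85.

10.85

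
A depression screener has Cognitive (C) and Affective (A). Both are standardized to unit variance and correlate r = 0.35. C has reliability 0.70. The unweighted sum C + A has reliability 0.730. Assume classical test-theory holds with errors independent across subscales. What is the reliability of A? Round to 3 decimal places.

Var(C+A) = 2 + 2·0.35 = 2.700.
True-score variance = ρ_C + ρ_A + 2·0.35, so 0.730 = (0.70 + ρ_A + 0.70) / 2.700.
ρ_A = 0.730·2.700 − 0.70 − 0.70 = 0.571.

0.571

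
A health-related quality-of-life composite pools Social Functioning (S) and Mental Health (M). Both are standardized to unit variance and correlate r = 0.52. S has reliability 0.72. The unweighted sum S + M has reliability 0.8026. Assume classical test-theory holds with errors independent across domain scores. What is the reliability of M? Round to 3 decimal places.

0.680

Var(S+M) = 2 + 2·0.52 = 3.040.
True-score variance = ρ_S + ρ_M + 2·0.52, so 0.8026 = (0.72 + ρ_M + 1.04) / 3.040.
ρ_M = 0.8026·3.040 − 0.72 − 1.04 = 0.680.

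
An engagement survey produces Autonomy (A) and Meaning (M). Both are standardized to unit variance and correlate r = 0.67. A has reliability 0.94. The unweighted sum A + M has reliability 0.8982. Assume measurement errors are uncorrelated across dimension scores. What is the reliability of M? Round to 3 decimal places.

Var(A+M) = 2 + 2·0.67 = 3.340.
True-score variance = ρ_A + ρ_M + 2·0.67, so 0.8982 = (0.94 + ρ_M + 1.34) / 3.340.
ρ_M = 0.8982·3.340 − 0.94 − 1.34 = 0.720.

0.720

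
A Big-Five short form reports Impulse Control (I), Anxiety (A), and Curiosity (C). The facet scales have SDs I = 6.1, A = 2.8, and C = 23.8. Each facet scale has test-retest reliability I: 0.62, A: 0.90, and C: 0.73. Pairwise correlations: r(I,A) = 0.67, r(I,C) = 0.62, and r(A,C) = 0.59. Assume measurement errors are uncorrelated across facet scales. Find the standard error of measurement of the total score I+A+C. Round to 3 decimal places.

12.956

Var(total) = 611.49 + 281.546 = 893.036.
True-score variance = 443.627 + 281.546 = 725.173, so reliability = 0.8120.
Error variance = 893.036 − 725.173 = 167.863; SEM = √167.863 = 12.956.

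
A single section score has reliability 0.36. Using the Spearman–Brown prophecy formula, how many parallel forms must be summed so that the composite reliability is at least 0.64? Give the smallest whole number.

4

k ≥ ρ*(1−ρ₁)/(ρ₁(1−ρ*)) = 0.64·0.64 / (0.36·0.36) = 3.160.
Smallest integer k = 4.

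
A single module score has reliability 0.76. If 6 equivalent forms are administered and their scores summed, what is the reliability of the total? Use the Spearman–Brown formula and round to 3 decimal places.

ρ_k = kρ / (1 + (k−1)ρ) = 6·0.76 / (1 + 5·0.76) = 4.560 / 4.800 = 0.950.

0.950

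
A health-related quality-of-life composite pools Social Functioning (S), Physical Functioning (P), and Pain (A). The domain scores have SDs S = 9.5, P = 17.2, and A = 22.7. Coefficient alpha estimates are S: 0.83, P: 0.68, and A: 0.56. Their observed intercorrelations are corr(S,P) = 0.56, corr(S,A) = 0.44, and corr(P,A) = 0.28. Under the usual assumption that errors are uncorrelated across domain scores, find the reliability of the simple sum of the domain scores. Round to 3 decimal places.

0.774

Var(S+P+A) = 9.5² + 17.2² + 22.7² + 2·[9.5·17.2·0.56 + 9.5·22.7·0.44 + 17.2·22.7·0.28] = 901.38 + 591.426 = 1492.81.
With uncorrelated errors the cross-covariances are all true-score covariance, so they carry over unchanged; only the diagonal terms shrink to ρᵢσᵢ².
True-score variance = [9.5²·0.83 + 17.2²·0.68 + 22.7²·0.56] + 591.426 = 564.641 + 591.426 = 1156.07.
Reliability = 1156.07 / 1492.81 = 0.774.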